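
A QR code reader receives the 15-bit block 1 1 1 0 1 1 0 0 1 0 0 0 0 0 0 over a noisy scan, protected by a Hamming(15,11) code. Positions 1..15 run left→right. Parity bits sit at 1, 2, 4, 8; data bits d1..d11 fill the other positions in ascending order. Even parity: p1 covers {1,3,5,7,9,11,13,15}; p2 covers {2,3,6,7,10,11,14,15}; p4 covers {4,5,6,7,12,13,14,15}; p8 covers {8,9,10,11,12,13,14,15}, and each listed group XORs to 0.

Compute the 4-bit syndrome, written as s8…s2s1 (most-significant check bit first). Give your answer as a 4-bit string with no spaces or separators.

1010

s1 (pos 1,3,5,7,9,11,13,15): 1⊕1⊕1⊕0⊕1⊕0⊕0⊕0 = 0
s2 (pos 2,3,6,7,10,11,14,15): 1⊕1⊕1⊕0⊕0⊕0⊕0⊕0 = 1
s4 (pos 4,5,6,7,12,13,14,15): 0⊕1⊕1⊕0⊕0⊕0⊕0⊕0 = 0
s8 (pos 8,9,10,11,12,13,14,15): 0⊕1⊕0⊕0⊕0⊕0⊕0⊕0 = 1
Syndrome s8…s1 = 1010 → error at position 10.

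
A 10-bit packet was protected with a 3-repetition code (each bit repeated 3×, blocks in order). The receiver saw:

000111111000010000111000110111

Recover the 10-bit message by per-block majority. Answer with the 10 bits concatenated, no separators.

0110001011

Block 1 (000): 0 ones → 0
Block 2 (111): 3 ones → 1
Block 3 (111): 3 ones → 1
Block 4 (000): 0 ones → 0
Block 5 (010): 1 one → 0
Block 6 (000): 0 ones → 0
Block 7 (111): 3 ones → 1
Block 8 (000): 0 ones → 0
Block 9 (110): 2 ones → 1
Block 10 (111): 3 ones → 1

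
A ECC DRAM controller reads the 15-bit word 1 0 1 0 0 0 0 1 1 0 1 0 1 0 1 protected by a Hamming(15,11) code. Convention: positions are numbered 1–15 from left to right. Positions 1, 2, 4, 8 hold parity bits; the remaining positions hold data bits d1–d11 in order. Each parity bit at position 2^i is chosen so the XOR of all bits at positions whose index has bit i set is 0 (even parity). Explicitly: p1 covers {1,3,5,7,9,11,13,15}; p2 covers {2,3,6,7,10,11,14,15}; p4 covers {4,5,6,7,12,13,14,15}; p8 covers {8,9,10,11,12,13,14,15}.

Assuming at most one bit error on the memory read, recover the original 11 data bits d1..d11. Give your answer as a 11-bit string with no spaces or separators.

10001110101

s1 (pos 1,3,5,7,9,11,13,15): 1⊕1⊕0⊕0⊕1⊕1⊕1⊕1 = 0
s2 (pos 2,3,6,7,10,11,14,15): 0⊕1⊕0⊕0⊕0⊕1⊕0⊕1 = 1
s4 (pos 4,5,6,7,12,13,14,15): 0⊕0⊕0⊕0⊕0⊕1⊕0⊕1 = 0
s8 (pos 8,9,10,11,12,13,14,15): 1⊕1⊕0⊕1⊕0⊕1⊕0⊕1 = 1
Syndrome s8…s1 = 1010 → error at position 10.
Flip position 10: 101000011010101 → 101000011110101
Read data bits from positions 3,5,6,7,9,10,11,12,13,14,15: 10001110101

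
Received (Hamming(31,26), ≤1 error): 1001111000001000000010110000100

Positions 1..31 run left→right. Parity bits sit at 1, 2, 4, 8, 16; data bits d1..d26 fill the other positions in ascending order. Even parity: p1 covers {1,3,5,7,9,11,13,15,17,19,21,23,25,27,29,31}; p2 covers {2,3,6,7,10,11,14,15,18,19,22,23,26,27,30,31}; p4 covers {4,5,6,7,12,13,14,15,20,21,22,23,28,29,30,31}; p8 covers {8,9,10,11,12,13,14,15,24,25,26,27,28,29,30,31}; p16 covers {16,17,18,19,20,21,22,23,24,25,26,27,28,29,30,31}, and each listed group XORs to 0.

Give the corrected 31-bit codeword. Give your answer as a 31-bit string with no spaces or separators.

1001111000101000000010110000100

s1 (pos 1,3,5,7,9,11,13,15,17,19,21,23,25,27,29,31): 1⊕0⊕1⊕1⊕0⊕0⊕1⊕0⊕0⊕0⊕1⊕1⊕0⊕0⊕1⊕0 = 1
s2 (pos 2,3,6,7,10,11,14,15,18,19,22,23,26,27,30,31): 0⊕0⊕1⊕1⊕0⊕0⊕0⊕0⊕0⊕0⊕0⊕1⊕0⊕0⊕0⊕0 = 1
s4 (pos 4,5,6,7,12,13,14,15,20,21,22,23,28,29,30,31): 1⊕1⊕1⊕1⊕0⊕1⊕0⊕0⊕0⊕1⊕0⊕1⊕0⊕1⊕0⊕0 = 0
s8 (pos 8,9,10,11,12,13,14,15,24,25,26,27,28,29,30,31): 0⊕0⊕0⊕0⊕0⊕1⊕0⊕0⊕1⊕0⊕0⊕0⊕0⊕1⊕0⊕0 = 1
s16 (pos 16,17,18,19,20,21,22,23,24,25,26,27,28,29,30,31): 0⊕0⊕0⊕0⊕0⊕1⊕0⊕1⊕1⊕0⊕0⊕0⊕0⊕1⊕0⊕0 = 0
Syndrome s16…s1 = 01011 → error at position 11.
Flip position 11: 1001111000001000000010110000100 → 1001111000101000000010110000100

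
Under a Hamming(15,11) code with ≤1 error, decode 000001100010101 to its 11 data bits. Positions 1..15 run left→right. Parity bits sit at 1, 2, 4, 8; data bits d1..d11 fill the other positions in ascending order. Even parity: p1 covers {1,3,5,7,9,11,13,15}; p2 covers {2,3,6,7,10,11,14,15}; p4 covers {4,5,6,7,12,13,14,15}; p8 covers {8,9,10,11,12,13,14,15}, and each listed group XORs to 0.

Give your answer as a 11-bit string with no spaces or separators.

00110010101

s1 (pos 1,3,5,7,9,11,13,15): 0⊕0⊕0⊕1⊕0⊕1⊕1⊕1 = 0
s2 (pos 2,3,6,7,10,11,14,15): 0⊕0⊕1⊕1⊕0⊕1⊕0⊕1 = 0
s4 (pos 4,5,6,7,12,13,14,15): 0⊕0⊕1⊕1⊕0⊕1⊕0⊕1 = 0
s8 (pos 8,9,10,11,12,13,14,15): 0⊕0⊕0⊕1⊕0⊕1⊕0⊕1 = 1
Syndrome s8…s1 = 1000 → error at position 8.
Flip position 8: 000001100010101 → 000001110010101
Read data bits from positions 3,5,6,7,9,10,11,12,13,14,15: 00110010101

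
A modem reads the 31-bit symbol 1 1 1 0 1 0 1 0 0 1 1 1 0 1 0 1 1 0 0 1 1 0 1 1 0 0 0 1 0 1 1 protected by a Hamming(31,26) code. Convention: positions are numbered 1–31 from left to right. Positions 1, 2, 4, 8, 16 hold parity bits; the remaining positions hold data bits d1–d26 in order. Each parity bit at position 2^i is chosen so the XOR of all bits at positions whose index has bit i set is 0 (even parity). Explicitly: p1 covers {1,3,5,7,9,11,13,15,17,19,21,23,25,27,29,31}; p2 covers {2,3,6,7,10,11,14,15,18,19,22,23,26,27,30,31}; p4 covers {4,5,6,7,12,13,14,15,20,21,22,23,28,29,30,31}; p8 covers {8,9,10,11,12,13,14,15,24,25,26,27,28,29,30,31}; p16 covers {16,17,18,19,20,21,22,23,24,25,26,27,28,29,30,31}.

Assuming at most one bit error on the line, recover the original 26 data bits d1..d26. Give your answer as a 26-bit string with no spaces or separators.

11010111010101110110001011

s1 (pos 1,3,5,7,9,11,13,15,17,19,21,23,25,27,29,31): 1⊕1⊕1⊕1⊕0⊕1⊕0⊕0⊕1⊕0⊕1⊕1⊕0⊕0⊕0⊕1 = 1
s2 (pos 2,3,6,7,10,11,14,15,18,19,22,23,26,27,30,31): 1⊕1⊕0⊕1⊕1⊕1⊕1⊕0⊕0⊕0⊕0⊕1⊕0⊕0⊕1⊕1 = 1
s4 (pos 4,5,6,7,12,13,14,15,20,21,22,23,28,29,30,31): 0⊕1⊕0⊕1⊕1⊕0⊕1⊕0⊕1⊕1⊕0⊕1⊕1⊕0⊕1⊕1 = 0
s8 (pos 8,9,10,11,12,13,14,15,24,25,26,27,28,29,30,31): 0⊕0⊕1⊕1⊕1⊕0⊕1⊕0⊕1⊕0⊕0⊕0⊕1⊕0⊕1⊕1 = 0
s16 (pos 16,17,18,19,20,21,22,23,24,25,26,27,28,29,30,31): 1⊕1⊕0⊕0⊕1⊕1⊕0⊕1⊕1⊕0⊕0⊕0⊕1⊕0⊕1⊕1 = 1
Syndrome s16…s1 = 10011 → error at position 19.
Flip position 19: 1110101001110101100110110001011 → 1110101001110101101110110001011
Read data bits from positions 3,5,6,7,9,10,11,12,13,14,15,17,18,19,20,21,22,23,24,25,26,27,28,29,30,31: 11010111010101110110001011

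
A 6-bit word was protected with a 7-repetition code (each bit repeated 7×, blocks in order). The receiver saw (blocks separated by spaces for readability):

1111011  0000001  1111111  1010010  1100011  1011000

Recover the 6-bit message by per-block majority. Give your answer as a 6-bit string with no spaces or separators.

101010

Block 1 (1111011): 6 ones → 1
Block 2 (0000001): 1 one → 0
Block 3 (1111111): 7 ones → 1
Block 4 (1010010): 3 ones → 0
Block 5 (1100011): 4 ones → 1
Block 6 (1011000): 3 ones → 0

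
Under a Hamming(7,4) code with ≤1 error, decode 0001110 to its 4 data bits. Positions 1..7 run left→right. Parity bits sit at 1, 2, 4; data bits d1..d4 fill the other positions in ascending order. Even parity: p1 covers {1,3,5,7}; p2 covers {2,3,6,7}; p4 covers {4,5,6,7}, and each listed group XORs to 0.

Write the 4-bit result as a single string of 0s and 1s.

s1 (pos 1,3,5,7): 0⊕0⊕1⊕0 = 1
s2 (pos 2,3,6,7): 0⊕0⊕1⊕0 = 1
s4 (pos 4,5,6,7): 1⊕1⊕1⊕0 = 1
Syndrome s4…s1 = 111 → error at position 7.
Flip position 7: 0001110 → 0001111
Read data bits from positions 3,5,6,7: 0111

0111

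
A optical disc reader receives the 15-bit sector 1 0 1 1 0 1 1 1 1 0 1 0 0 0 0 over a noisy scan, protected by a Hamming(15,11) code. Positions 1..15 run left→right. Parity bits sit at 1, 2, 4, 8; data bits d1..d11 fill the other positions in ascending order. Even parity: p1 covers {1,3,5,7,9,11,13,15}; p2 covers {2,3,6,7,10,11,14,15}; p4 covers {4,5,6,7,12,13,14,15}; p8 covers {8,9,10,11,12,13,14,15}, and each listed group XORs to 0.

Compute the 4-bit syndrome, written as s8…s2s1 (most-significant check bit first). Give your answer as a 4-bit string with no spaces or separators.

1101

s1 (pos 1,3,5,7,9,11,13,15): 1⊕1⊕0⊕1⊕1⊕1⊕0⊕0 = 1
s2 (pos 2,3,6,7,10,11,14,15): 0⊕1⊕1⊕1⊕0⊕1⊕0⊕0 = 0
s4 (pos 4,5,6,7,12,13,14,15): 1⊕0⊕1⊕1⊕0⊕0⊕0⊕0 = 1
s8 (pos 8,9,10,11,12,13,14,15): 1⊕1⊕0⊕1⊕0⊕0⊕0⊕0 = 1
Syndrome s8…s1 = 1101 → error at position 13.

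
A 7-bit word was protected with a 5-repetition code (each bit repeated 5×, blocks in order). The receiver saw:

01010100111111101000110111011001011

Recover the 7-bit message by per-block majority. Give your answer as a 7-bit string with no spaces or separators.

0110111

Block 1 (01010): 2 ones → 0
Block 2 (10011): 3 ones → 1
Block 3 (11111): 5 ones → 1
Block 4 (01000): 1 one → 0
Block 5 (11011): 4 ones → 1
Block 6 (10110): 3 ones → 1
Block 7 (01011): 3 ones → 1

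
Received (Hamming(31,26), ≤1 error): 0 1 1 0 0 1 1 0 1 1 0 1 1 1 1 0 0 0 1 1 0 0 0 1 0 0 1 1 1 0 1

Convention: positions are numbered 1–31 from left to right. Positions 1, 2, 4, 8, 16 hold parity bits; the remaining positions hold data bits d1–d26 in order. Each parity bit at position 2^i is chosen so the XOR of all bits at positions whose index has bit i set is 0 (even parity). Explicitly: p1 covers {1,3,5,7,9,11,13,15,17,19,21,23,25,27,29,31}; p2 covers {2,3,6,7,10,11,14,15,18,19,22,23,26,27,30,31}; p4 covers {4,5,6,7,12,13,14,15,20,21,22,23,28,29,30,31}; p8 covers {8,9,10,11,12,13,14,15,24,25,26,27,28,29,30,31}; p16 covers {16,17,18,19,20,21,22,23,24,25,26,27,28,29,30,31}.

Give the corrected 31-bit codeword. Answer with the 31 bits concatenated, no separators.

0110011011011110001100011011101

s1 (pos 1,3,5,7,9,11,13,15,17,19,21,23,25,27,29,31): 0⊕1⊕0⊕1⊕1⊕0⊕1⊕1⊕0⊕1⊕0⊕0⊕0⊕1⊕1⊕1 = 1
s2 (pos 2,3,6,7,10,11,14,15,18,19,22,23,26,27,30,31): 1⊕1⊕1⊕1⊕1⊕0⊕1⊕1⊕0⊕1⊕0⊕0⊕0⊕1⊕0⊕1 = 0
s4 (pos 4,5,6,7,12,13,14,15,20,21,22,23,28,29,30,31): 0⊕0⊕1⊕1⊕1⊕1⊕1⊕1⊕1⊕0⊕0⊕0⊕1⊕1⊕0⊕1 = 0
s8 (pos 8,9,10,11,12,13,14,15,24,25,26,27,28,29,30,31): 0⊕1⊕1⊕0⊕1⊕1⊕1⊕1⊕1⊕0⊕0⊕1⊕1⊕1⊕0⊕1 = 1
s16 (pos 16,17,18,19,20,21,22,23,24,25,26,27,28,29,30,31): 0⊕0⊕0⊕1⊕1⊕0⊕0⊕0⊕1⊕0⊕0⊕1⊕1⊕1⊕0⊕1 = 1
Syndrome s16…s1 = 11001 → error at position 25.
Flip position 25: 0110011011011110001100010011101 → 0110011011011110001100011011101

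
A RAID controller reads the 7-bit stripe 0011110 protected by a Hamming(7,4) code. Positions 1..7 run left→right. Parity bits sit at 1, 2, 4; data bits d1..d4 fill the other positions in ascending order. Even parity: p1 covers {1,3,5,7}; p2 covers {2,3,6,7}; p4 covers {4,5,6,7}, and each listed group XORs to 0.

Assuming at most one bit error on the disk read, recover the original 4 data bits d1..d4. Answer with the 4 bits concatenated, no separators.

s1 (pos 1,3,5,7): 0⊕1⊕1⊕0 = 0
s2 (pos 2,3,6,7): 0⊕1⊕1⊕0 = 0
s4 (pos 4,5,6,7): 1⊕1⊕1⊕0 = 1
Syndrome s4…s1 = 100 → error at position 4.
Flip position 4: 0011110 → 0010110
Read data bits from positions 3,5,6,7: 1110

1110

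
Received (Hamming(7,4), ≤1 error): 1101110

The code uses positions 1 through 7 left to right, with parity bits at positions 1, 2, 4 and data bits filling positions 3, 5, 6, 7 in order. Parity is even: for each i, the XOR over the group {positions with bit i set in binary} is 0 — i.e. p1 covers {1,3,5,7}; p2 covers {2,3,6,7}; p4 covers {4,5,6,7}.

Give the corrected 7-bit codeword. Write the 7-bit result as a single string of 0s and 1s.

s1 (pos 1,3,5,7): 1⊕0⊕1⊕0 = 0
s2 (pos 2,3,6,7): 1⊕0⊕1⊕0 = 0
s4 (pos 4,5,6,7): 1⊕1⊕1⊕0 = 1
Syndrome s4…s1 = 100 → error at position 4.
Flip position 4: 1101110 → 1100110

1100110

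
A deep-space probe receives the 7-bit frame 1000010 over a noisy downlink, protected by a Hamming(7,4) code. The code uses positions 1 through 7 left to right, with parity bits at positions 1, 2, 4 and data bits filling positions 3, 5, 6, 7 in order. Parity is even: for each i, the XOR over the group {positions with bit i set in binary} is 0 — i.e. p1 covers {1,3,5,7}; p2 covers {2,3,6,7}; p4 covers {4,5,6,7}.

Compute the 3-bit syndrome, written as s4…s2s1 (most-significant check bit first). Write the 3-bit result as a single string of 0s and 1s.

111

s1 (pos 1,3,5,7): 1⊕0⊕0⊕0 = 1
s2 (pos 2,3,6,7): 0⊕0⊕1⊕0 = 1
s4 (pos 4,5,6,7): 0⊕0⊕1⊕0 = 1
Syndrome s4…s1 = 111 → error at position 7.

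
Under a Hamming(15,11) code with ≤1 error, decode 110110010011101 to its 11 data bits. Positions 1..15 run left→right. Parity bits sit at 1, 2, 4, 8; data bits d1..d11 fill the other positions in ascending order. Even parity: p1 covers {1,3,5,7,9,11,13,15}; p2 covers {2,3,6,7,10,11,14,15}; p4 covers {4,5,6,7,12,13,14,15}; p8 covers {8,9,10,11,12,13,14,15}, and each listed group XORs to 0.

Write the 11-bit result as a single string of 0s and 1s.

s1 (pos 1,3,5,7,9,11,13,15): 1⊕0⊕1⊕0⊕0⊕1⊕1⊕1 = 1
s2 (pos 2,3,6,7,10,11,14,15): 1⊕0⊕0⊕0⊕0⊕1⊕0⊕1 = 1
s4 (pos 4,5,6,7,12,13,14,15): 1⊕1⊕0⊕0⊕1⊕1⊕0⊕1 = 1
s8 (pos 8,9,10,11,12,13,14,15): 1⊕0⊕0⊕1⊕1⊕1⊕0⊕1 = 1
Syndrome s8…s1 = 1111 → error at position 15.
Flip position 15: 110110010011101 → 110110010011100
Read data bits from positions 3,5,6,7,9,10,11,12,13,14,15: 01000011100

01000011100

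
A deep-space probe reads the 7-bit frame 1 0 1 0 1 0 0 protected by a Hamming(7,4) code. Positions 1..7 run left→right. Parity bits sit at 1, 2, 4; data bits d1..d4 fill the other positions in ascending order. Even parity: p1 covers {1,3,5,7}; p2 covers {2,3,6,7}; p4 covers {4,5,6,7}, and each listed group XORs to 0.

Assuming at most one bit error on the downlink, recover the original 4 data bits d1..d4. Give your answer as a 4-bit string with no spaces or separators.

s1 (pos 1,3,5,7): 1⊕1⊕1⊕0 = 1
s2 (pos 2,3,6,7): 0⊕1⊕0⊕0 = 1
s4 (pos 4,5,6,7): 0⊕1⊕0⊕0 = 1
Syndrome s4…s1 = 111 → error at position 7.
Flip position 7: 1010100 → 1010101
Read data bits from positions 3,5,6,7: 1101

1101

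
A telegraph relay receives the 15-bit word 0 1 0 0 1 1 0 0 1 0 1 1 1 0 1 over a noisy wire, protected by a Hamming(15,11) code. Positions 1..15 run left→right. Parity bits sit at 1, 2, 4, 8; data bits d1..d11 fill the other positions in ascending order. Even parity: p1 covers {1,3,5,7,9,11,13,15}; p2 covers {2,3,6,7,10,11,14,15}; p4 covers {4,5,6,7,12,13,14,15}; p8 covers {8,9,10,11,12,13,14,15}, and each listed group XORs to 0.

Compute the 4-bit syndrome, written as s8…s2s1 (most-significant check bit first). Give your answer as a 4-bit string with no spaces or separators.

1101

s1 (pos 1,3,5,7,9,11,13,15): 0⊕0⊕1⊕0⊕1⊕1⊕1⊕1 = 1
s2 (pos 2,3,6,7,10,11,14,15): 1⊕0⊕1⊕0⊕0⊕1⊕0⊕1 = 0
s4 (pos 4,5,6,7,12,13,14,15): 0⊕1⊕1⊕0⊕1⊕1⊕0⊕1 = 1
s8 (pos 8,9,10,11,12,13,14,15): 0⊕1⊕0⊕1⊕1⊕1⊕0⊕1 = 1
Syndrome s8…s1 = 1101 → error at position 13.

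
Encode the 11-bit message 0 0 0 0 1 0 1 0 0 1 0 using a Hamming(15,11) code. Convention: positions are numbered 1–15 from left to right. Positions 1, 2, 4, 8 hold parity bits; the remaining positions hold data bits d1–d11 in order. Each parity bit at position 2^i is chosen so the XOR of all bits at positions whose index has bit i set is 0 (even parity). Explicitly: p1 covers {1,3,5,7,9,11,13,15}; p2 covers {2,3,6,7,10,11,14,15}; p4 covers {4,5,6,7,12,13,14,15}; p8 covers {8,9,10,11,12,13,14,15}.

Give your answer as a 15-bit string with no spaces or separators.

Place data at non-parity positions: p1 p2 0 p4 0 0 0 p8 1 0 1 0 0 1 0
p1 (pos 1,3,5,7,9,11,13,15): XOR of data positions = 0⊕0⊕0⊕1⊕1⊕0⊕0 = 0
p2 (pos 2,3,6,7,10,11,14,15): XOR of data positions = 0⊕0⊕0⊕0⊕1⊕1⊕0 = 0
p4 (pos 4,5,6,7,12,13,14,15): XOR of data positions = 0⊕0⊕0⊕0⊕0⊕1⊕0 = 1
p8 (pos 8,9,10,11,12,13,14,15): XOR of data positions = 1⊕0⊕1⊕0⊕0⊕1⊕0 = 1
Codeword: 000100011010010

000100011010010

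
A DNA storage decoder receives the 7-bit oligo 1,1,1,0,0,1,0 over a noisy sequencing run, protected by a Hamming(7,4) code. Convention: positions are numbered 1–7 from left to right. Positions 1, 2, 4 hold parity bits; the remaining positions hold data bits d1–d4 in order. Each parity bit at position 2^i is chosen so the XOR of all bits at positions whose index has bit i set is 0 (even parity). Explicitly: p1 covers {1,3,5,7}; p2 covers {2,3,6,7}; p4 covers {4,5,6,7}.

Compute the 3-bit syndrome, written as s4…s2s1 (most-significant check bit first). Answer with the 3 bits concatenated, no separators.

110

s1 (pos 1,3,5,7): 1⊕1⊕0⊕0 = 0
s2 (pos 2,3,6,7): 1⊕1⊕1⊕0 = 1
s4 (pos 4,5,6,7): 0⊕0⊕1⊕0 = 1
Syndrome s4…s1 = 110 → error at position 6.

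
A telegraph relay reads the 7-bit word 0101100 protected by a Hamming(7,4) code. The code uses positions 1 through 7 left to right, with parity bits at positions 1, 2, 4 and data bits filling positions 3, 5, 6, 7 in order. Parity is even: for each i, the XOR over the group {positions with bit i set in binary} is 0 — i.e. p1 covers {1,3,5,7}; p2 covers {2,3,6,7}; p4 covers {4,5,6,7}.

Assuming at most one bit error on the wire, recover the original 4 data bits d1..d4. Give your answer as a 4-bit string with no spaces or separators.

s1 (pos 1,3,5,7): 0⊕0⊕1⊕0 = 1
s2 (pos 2,3,6,7): 1⊕0⊕0⊕0 = 1
s4 (pos 4,5,6,7): 1⊕1⊕0⊕0 = 0
Syndrome s4…s1 = 011 → error at position 3.
Flip position 3: 0101100 → 0111100
Read data bits from positions 3,5,6,7: 1100

1100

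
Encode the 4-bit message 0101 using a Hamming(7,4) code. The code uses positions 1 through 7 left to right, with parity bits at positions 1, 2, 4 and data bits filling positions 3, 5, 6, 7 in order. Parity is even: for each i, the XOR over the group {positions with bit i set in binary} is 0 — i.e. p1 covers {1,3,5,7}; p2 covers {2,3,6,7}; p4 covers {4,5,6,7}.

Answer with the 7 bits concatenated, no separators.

0100101

Place data at non-parity positions: p1 p2 0 p4 1 0 1
p1 (pos 1,3,5,7): XOR of data positions = 0⊕1⊕1 = 0
p2 (pos 2,3,6,7): XOR of data positions = 0⊕0⊕1 = 1
p4 (pos 4,5,6,7): XOR of data positions = 1⊕0⊕1 = 0
Codeword: 0100101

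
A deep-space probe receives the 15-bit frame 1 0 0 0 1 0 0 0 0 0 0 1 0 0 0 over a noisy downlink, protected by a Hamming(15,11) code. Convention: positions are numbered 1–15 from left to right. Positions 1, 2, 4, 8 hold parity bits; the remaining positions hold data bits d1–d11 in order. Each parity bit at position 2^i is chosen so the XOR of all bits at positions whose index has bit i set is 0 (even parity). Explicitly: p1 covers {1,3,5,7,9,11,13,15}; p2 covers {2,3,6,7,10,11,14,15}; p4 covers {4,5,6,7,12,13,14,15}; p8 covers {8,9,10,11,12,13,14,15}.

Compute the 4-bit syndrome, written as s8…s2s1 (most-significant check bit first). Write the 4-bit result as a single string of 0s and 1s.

s1 (pos 1,3,5,7,9,11,13,15): 1⊕0⊕1⊕0⊕0⊕0⊕0⊕0 = 0
s2 (pos 2,3,6,7,10,11,14,15): 0⊕0⊕0⊕0⊕0⊕0⊕0⊕0 = 0
s4 (pos 4,5,6,7,12,13,14,15): 0⊕1⊕0⊕0⊕1⊕0⊕0⊕0 = 0
s8 (pos 8,9,10,11,12,13,14,15): 0⊕0⊕0⊕0⊕1⊕0⊕0⊕0 = 1
Syndrome s8…s1 = 1000 → error at position 8.

1000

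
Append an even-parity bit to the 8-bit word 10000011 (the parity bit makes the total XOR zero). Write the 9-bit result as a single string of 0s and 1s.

100000111

XOR of the 8 data bits: 1⊕0⊕0⊕0⊕0⊕0⊕1⊕1 = 1
Parity bit = 1 (so all 9 bits XOR to 0).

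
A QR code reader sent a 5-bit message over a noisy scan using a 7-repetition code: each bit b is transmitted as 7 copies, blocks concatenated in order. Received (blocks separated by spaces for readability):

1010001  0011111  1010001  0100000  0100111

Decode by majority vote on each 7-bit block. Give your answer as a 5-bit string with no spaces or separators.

Block 1 (1010001): 3 ones → 0
Block 2 (0011111): 5 ones → 1
Block 3 (1010001): 3 ones → 0
Block 4 (0100000): 1 one → 0
Block 5 (0100111): 4 ones → 1

01001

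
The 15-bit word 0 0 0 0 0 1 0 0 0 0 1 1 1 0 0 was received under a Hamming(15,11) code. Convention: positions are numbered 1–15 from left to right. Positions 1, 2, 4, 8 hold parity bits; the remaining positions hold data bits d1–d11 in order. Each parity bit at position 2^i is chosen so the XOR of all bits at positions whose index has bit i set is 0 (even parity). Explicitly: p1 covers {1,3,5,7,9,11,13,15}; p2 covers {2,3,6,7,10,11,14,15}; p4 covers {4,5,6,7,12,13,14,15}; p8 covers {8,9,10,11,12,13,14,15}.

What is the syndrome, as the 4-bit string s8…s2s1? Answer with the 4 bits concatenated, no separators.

s1 (pos 1,3,5,7,9,11,13,15): 0⊕0⊕0⊕0⊕0⊕1⊕1⊕0 = 0
s2 (pos 2,3,6,7,10,11,14,15): 0⊕0⊕1⊕0⊕0⊕1⊕0⊕0 = 0
s4 (pos 4,5,6,7,12,13,14,15): 0⊕0⊕1⊕0⊕1⊕1⊕0⊕0 = 1
s8 (pos 8,9,10,11,12,13,14,15): 0⊕0⊕0⊕1⊕1⊕1⊕0⊕0 = 1
Syndrome s8…s1 = 1100 → error at position 12.

1100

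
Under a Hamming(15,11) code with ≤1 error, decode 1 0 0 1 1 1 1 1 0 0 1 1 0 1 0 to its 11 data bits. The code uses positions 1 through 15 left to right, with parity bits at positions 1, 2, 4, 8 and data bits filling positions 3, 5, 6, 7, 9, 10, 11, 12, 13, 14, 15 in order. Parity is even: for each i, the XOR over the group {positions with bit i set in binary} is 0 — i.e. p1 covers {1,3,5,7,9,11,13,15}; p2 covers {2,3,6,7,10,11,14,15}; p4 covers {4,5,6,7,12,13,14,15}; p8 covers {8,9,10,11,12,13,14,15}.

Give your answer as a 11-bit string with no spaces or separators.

s1 (pos 1,3,5,7,9,11,13,15): 1⊕0⊕1⊕1⊕0⊕1⊕0⊕0 = 0
s2 (pos 2,3,6,7,10,11,14,15): 0⊕0⊕1⊕1⊕0⊕1⊕1⊕0 = 0
s4 (pos 4,5,6,7,12,13,14,15): 1⊕1⊕1⊕1⊕1⊕0⊕1⊕0 = 0
s8 (pos 8,9,10,11,12,13,14,15): 1⊕0⊕0⊕1⊕1⊕0⊕1⊕0 = 0
Syndrome s8…s1 = 0000 → no error.
Read data bits from positions 3,5,6,7,9,10,11,12,13,14,15: 01110011010

01110011010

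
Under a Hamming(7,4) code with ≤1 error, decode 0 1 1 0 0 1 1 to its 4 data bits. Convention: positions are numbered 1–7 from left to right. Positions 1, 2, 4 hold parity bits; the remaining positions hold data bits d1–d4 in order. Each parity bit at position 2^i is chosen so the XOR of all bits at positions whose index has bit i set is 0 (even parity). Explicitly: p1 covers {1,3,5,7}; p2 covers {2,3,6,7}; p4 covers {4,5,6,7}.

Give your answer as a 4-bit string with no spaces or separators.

s1 (pos 1,3,5,7): 0⊕1⊕0⊕1 = 0
s2 (pos 2,3,6,7): 1⊕1⊕1⊕1 = 0
s4 (pos 4,5,6,7): 0⊕0⊕1⊕1 = 0
Syndrome s4…s1 = 000 → no error.
Read data bits from positions 3,5,6,7: 1011

1011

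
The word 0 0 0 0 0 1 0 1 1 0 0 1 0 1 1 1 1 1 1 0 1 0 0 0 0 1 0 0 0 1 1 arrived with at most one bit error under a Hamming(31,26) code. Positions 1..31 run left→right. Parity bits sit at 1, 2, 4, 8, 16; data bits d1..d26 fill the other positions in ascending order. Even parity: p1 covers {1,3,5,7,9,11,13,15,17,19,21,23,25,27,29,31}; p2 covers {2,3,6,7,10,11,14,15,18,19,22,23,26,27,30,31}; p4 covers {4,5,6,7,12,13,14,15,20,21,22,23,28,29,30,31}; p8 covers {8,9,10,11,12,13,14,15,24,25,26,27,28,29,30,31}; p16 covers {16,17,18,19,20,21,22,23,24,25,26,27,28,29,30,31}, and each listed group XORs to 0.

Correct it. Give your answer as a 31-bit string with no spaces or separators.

0001010110010111111010000100011

s1 (pos 1,3,5,7,9,11,13,15,17,19,21,23,25,27,29,31): 0⊕0⊕0⊕0⊕1⊕0⊕0⊕1⊕1⊕1⊕1⊕0⊕0⊕0⊕0⊕1 = 0
s2 (pos 2,3,6,7,10,11,14,15,18,19,22,23,26,27,30,31): 0⊕0⊕1⊕0⊕0⊕0⊕1⊕1⊕1⊕1⊕0⊕0⊕1⊕0⊕1⊕1 = 0
s4 (pos 4,5,6,7,12,13,14,15,20,21,22,23,28,29,30,31): 0⊕0⊕1⊕0⊕1⊕0⊕1⊕1⊕0⊕1⊕0⊕0⊕0⊕0⊕1⊕1 = 1
s8 (pos 8,9,10,11,12,13,14,15,24,25,26,27,28,29,30,31): 1⊕1⊕0⊕0⊕1⊕0⊕1⊕1⊕0⊕0⊕1⊕0⊕0⊕0⊕1⊕1 = 0
s16 (pos 16,17,18,19,20,21,22,23,24,25,26,27,28,29,30,31): 1⊕1⊕1⊕1⊕0⊕1⊕0⊕0⊕0⊕0⊕1⊕0⊕0⊕0⊕1⊕1 = 0
Syndrome s16…s1 = 00100 → error at position 4.
Flip position 4: 0000010110010111111010000100011 → 0001010110010111111010000100011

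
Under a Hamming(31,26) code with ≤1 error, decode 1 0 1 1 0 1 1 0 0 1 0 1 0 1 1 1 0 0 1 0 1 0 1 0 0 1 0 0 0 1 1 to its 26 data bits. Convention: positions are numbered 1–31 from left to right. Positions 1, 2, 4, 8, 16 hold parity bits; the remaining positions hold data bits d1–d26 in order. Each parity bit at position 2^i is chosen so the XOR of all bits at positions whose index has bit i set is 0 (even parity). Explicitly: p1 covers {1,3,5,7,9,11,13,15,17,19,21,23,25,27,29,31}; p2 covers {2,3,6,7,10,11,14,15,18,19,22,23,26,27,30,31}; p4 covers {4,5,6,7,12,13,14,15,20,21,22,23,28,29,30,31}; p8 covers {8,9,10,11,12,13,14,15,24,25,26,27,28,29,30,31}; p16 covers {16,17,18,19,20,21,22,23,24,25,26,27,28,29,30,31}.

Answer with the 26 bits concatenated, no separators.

s1 (pos 1,3,5,7,9,11,13,15,17,19,21,23,25,27,29,31): 1⊕1⊕0⊕1⊕0⊕0⊕0⊕1⊕0⊕1⊕1⊕1⊕0⊕0⊕0⊕1 = 0
s2 (pos 2,3,6,7,10,11,14,15,18,19,22,23,26,27,30,31): 0⊕1⊕1⊕1⊕1⊕0⊕1⊕1⊕0⊕1⊕0⊕1⊕1⊕0⊕1⊕1 = 1
s4 (pos 4,5,6,7,12,13,14,15,20,21,22,23,28,29,30,31): 1⊕0⊕1⊕1⊕1⊕0⊕1⊕1⊕0⊕1⊕0⊕1⊕0⊕0⊕1⊕1 = 0
s8 (pos 8,9,10,11,12,13,14,15,24,25,26,27,28,29,30,31): 0⊕0⊕1⊕0⊕1⊕0⊕1⊕1⊕0⊕0⊕1⊕0⊕0⊕0⊕1⊕1 = 1
s16 (pos 16,17,18,19,20,21,22,23,24,25,26,27,28,29,30,31): 1⊕0⊕0⊕1⊕0⊕1⊕0⊕1⊕0⊕0⊕1⊕0⊕0⊕0⊕1⊕1 = 1
Syndrome s16…s1 = 11010 → error at position 26.
Flip position 26: 1011011001010111001010100100011 → 1011011001010111001010100000011
Read data bits from positions 3,5,6,7,9,10,11,12,13,14,15,17,18,19,20,21,22,23,24,25,26,27,28,29,30,31: 10110101011001010100000011

10110101011001010100000011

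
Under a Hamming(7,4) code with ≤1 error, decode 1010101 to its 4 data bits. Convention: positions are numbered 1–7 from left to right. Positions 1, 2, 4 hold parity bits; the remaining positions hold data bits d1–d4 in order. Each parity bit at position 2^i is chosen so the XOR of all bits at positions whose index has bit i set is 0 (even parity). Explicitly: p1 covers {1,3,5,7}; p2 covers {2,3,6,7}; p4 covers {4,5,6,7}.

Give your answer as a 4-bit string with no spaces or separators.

1101

s1 (pos 1,3,5,7): 1⊕1⊕1⊕1 = 0
s2 (pos 2,3,6,7): 0⊕1⊕0⊕1 = 0
s4 (pos 4,5,6,7): 0⊕1⊕0⊕1 = 0
Syndrome s4…s1 = 000 → no error.
Read data bits from positions 3,5,6,7: 1101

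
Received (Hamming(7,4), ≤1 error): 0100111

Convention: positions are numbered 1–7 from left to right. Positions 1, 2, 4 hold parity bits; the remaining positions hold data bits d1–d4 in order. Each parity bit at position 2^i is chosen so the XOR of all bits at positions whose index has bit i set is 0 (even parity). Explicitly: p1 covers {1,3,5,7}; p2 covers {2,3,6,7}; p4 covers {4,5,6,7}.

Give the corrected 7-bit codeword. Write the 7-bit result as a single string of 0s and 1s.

0100101

s1 (pos 1,3,5,7): 0⊕0⊕1⊕1 = 0
s2 (pos 2,3,6,7): 1⊕0⊕1⊕1 = 1
s4 (pos 4,5,6,7): 0⊕1⊕1⊕1 = 1
Syndrome s4…s1 = 110 → error at position 6.
Flip position 6: 0100111 → 0100101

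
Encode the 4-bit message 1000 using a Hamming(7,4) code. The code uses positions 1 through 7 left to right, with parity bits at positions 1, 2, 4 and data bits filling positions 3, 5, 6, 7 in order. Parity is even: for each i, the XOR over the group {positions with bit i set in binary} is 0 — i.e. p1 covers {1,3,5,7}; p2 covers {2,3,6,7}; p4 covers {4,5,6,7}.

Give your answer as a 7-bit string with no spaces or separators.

Place data at non-parity positions: p1 p2 1 p4 0 0 0
p1 (pos 1,3,5,7): XOR of data positions = 1⊕0⊕0 = 1
p2 (pos 2,3,6,7): XOR of data positions = 1⊕0⊕0 = 1
p4 (pos 4,5,6,7): XOR of data positions = 0⊕0⊕0 = 0
Codeword: 1110000

1110000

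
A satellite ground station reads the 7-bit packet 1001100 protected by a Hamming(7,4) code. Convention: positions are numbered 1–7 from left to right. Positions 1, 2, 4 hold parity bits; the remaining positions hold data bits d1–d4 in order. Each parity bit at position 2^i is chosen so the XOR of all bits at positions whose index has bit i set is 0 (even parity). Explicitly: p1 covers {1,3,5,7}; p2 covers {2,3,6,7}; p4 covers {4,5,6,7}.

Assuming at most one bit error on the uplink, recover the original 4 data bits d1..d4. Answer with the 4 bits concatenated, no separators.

s1 (pos 1,3,5,7): 1⊕0⊕1⊕0 = 0
s2 (pos 2,3,6,7): 0⊕0⊕0⊕0 = 0
s4 (pos 4,5,6,7): 1⊕1⊕0⊕0 = 0
Syndrome s4…s1 = 000 → no error.
Read data bits from positions 3,5,6,7: 0100

0100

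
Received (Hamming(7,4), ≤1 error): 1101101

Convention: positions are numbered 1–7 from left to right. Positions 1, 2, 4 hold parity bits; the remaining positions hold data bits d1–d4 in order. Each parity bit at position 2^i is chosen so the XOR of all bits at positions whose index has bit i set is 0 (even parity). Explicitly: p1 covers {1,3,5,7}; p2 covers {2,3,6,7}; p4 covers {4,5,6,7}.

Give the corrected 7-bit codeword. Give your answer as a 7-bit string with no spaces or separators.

1101001

s1 (pos 1,3,5,7): 1⊕0⊕1⊕1 = 1
s2 (pos 2,3,6,7): 1⊕0⊕0⊕1 = 0
s4 (pos 4,5,6,7): 1⊕1⊕0⊕1 = 1
Syndrome s4…s1 = 101 → error at position 5.
Flip position 5: 1101101 → 1101001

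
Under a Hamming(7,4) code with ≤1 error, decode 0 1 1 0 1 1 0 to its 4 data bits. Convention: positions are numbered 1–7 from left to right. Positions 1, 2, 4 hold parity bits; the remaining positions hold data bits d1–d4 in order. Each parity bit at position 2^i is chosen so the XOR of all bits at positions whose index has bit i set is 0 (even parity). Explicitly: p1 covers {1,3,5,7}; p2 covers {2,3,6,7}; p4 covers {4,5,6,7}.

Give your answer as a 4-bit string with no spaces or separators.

1110

s1 (pos 1,3,5,7): 0⊕1⊕1⊕0 = 0
s2 (pos 2,3,6,7): 1⊕1⊕1⊕0 = 1
s4 (pos 4,5,6,7): 0⊕1⊕1⊕0 = 0
Syndrome s4…s1 = 010 → error at position 2.
Flip position 2: 0110110 → 0010110
Read data bits from positions 3,5,6,7: 1110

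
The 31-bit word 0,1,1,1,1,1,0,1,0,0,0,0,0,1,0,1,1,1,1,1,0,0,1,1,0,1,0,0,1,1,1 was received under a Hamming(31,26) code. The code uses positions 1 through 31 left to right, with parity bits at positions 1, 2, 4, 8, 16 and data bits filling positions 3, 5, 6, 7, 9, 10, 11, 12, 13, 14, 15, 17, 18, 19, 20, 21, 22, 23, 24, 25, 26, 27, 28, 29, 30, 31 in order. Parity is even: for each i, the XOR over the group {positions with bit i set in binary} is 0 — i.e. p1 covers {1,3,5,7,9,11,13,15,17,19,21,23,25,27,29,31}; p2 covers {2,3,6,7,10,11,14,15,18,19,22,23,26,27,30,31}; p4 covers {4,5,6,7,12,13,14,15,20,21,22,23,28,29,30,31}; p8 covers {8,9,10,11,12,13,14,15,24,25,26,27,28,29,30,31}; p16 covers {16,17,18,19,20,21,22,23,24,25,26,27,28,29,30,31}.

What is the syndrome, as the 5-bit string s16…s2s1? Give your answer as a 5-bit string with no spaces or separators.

s1 (pos 1,3,5,7,9,11,13,15,17,19,21,23,25,27,29,31): 0⊕1⊕1⊕0⊕0⊕0⊕0⊕0⊕1⊕1⊕0⊕1⊕0⊕0⊕1⊕1 = 1
s2 (pos 2,3,6,7,10,11,14,15,18,19,22,23,26,27,30,31): 1⊕1⊕1⊕0⊕0⊕0⊕1⊕0⊕1⊕1⊕0⊕1⊕1⊕0⊕1⊕1 = 0
s4 (pos 4,5,6,7,12,13,14,15,20,21,22,23,28,29,30,31): 1⊕1⊕1⊕0⊕0⊕0⊕1⊕0⊕1⊕0⊕0⊕1⊕0⊕1⊕1⊕1 = 1
s8 (pos 8,9,10,11,12,13,14,15,24,25,26,27,28,29,30,31): 1⊕0⊕0⊕0⊕0⊕0⊕1⊕0⊕1⊕0⊕1⊕0⊕0⊕1⊕1⊕1 = 1
s16 (pos 16,17,18,19,20,21,22,23,24,25,26,27,28,29,30,31): 1⊕1⊕1⊕1⊕1⊕0⊕0⊕1⊕1⊕0⊕1⊕0⊕0⊕1⊕1⊕1 = 1
Syndrome s16…s1 = 11101 → error at position 29.

11101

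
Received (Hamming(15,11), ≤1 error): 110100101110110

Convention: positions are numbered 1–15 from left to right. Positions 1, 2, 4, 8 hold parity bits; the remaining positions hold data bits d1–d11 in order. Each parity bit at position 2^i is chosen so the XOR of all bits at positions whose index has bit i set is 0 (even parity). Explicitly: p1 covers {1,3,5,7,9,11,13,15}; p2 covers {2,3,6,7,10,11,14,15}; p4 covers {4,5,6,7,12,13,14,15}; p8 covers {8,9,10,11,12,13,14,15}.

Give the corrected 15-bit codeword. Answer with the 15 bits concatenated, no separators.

110100101100110

s1 (pos 1,3,5,7,9,11,13,15): 1⊕0⊕0⊕1⊕1⊕1⊕1⊕0 = 1
s2 (pos 2,3,6,7,10,11,14,15): 1⊕0⊕0⊕1⊕1⊕1⊕1⊕0 = 1
s4 (pos 4,5,6,7,12,13,14,15): 1⊕0⊕0⊕1⊕0⊕1⊕1⊕0 = 0
s8 (pos 8,9,10,11,12,13,14,15): 0⊕1⊕1⊕1⊕0⊕1⊕1⊕0 = 1
Syndrome s8…s1 = 1011 → error at position 11.
Flip position 11: 110100101110110 → 110100101100110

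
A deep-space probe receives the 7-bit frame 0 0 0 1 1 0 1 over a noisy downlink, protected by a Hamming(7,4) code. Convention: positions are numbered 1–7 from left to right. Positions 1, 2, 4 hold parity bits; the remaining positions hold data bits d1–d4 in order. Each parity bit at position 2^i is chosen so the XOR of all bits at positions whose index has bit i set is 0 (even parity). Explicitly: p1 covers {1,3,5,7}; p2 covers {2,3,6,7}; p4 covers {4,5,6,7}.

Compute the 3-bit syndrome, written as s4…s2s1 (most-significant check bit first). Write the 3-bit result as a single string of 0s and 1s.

110

s1 (pos 1,3,5,7): 0⊕0⊕1⊕1 = 0
s2 (pos 2,3,6,7): 0⊕0⊕0⊕1 = 1
s4 (pos 4,5,6,7): 1⊕1⊕0⊕1 = 1
Syndrome s4…s1 = 110 → error at position 6.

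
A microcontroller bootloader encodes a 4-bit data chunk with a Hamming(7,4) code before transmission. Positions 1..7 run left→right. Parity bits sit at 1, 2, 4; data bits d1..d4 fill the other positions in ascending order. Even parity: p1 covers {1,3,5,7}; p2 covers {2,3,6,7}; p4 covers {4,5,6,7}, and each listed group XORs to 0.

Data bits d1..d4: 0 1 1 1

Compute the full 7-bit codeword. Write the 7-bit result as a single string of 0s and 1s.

Place data at non-parity positions: p1 p2 0 p4 1 1 1
p1 (pos 1,3,5,7): XOR of data positions = 0⊕1⊕1 = 0
p2 (pos 2,3,6,7): XOR of data positions = 0⊕1⊕1 = 0
p4 (pos 4,5,6,7): XOR of data positions = 1⊕1⊕1 = 1
Codeword: 0001111

0001111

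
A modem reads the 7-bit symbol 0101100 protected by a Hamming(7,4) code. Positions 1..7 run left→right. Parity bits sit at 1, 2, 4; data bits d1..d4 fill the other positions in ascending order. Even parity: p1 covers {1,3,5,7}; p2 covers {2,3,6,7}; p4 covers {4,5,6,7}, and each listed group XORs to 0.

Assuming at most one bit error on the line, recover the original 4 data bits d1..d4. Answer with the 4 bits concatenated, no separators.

1100

s1 (pos 1,3,5,7): 0⊕0⊕1⊕0 = 1
s2 (pos 2,3,6,7): 1⊕0⊕0⊕0 = 1
s4 (pos 4,5,6,7): 1⊕1⊕0⊕0 = 0
Syndrome s4…s1 = 011 → error at position 3.
Flip position 3: 0101100 → 0111100
Read data bits from positions 3,5,6,7: 1100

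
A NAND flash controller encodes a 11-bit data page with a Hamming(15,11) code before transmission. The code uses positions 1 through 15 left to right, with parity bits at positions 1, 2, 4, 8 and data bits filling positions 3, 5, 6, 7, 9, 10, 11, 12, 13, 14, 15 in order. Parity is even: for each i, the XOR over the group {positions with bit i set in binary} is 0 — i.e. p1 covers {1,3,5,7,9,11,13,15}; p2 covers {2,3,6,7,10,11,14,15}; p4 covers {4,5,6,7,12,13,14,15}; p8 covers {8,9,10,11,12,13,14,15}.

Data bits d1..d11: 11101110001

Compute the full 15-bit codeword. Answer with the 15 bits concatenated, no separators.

111111001110001

Place data at non-parity positions: p1 p2 1 p4 1 1 0 p8 1 1 1 0 0 0 1
p1 (pos 1,3,5,7,9,11,13,15): XOR of data positions = 1⊕1⊕0⊕1⊕1⊕0⊕1 = 1
p2 (pos 2,3,6,7,10,11,14,15): XOR of data positions = 1⊕1⊕0⊕1⊕1⊕0⊕1 = 1
p4 (pos 4,5,6,7,12,13,14,15): XOR of data positions = 1⊕1⊕0⊕0⊕0⊕0⊕1 = 1
p8 (pos 8,9,10,11,12,13,14,15): XOR of data positions = 1⊕1⊕1⊕0⊕0⊕0⊕1 = 0
Codeword: 111111001110001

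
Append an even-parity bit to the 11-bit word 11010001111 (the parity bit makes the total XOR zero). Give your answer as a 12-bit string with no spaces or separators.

XOR of the 11 data bits: 1⊕1⊕0⊕1⊕0⊕0⊕0⊕1⊕1⊕1⊕1 = 1
Parity bit = 1 (so all 12 bits XOR to 0).

110100011111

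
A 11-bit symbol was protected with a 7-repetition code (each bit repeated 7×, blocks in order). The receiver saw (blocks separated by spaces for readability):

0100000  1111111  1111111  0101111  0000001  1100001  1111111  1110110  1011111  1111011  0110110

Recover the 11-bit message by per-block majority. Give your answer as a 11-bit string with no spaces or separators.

Block 1 (0100000): 1 one → 0
Block 2 (1111111): 7 ones → 1
Block 3 (1111111): 7 ones → 1
Block 4 (0101111): 5 ones → 1
Block 5 (0000001): 1 one → 0
Block 6 (1100001): 3 ones → 0
Block 7 (1111111): 7 ones → 1
Block 8 (1110110): 5 ones → 1
Block 9 (1011111): 6 ones → 1
Block 10 (1111011): 6 ones → 1
Block 11 (0110110): 4 ones → 1

01110011111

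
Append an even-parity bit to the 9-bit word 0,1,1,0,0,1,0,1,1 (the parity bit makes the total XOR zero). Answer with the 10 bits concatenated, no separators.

XOR of the 9 data bits: 0⊕1⊕1⊕0⊕0⊕1⊕0⊕1⊕1 = 1
Parity bit = 1 (so all 10 bits XOR to 0).

0110010111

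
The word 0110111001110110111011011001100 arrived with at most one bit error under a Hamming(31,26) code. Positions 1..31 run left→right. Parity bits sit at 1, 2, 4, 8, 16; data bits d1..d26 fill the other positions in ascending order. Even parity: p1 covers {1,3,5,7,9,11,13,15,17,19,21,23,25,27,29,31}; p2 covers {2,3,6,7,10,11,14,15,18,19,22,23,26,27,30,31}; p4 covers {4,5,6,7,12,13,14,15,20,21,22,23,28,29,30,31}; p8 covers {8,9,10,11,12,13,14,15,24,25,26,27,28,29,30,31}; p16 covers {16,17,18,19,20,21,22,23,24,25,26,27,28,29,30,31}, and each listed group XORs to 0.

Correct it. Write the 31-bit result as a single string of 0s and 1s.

0110111001110110111011011101100

s1 (pos 1,3,5,7,9,11,13,15,17,19,21,23,25,27,29,31): 0⊕1⊕1⊕1⊕0⊕1⊕0⊕1⊕1⊕1⊕1⊕0⊕1⊕0⊕1⊕0 = 0
s2 (pos 2,3,6,7,10,11,14,15,18,19,22,23,26,27,30,31): 1⊕1⊕1⊕1⊕1⊕1⊕1⊕1⊕1⊕1⊕1⊕0⊕0⊕0⊕0⊕0 = 1
s4 (pos 4,5,6,7,12,13,14,15,20,21,22,23,28,29,30,31): 0⊕1⊕1⊕1⊕1⊕0⊕1⊕1⊕0⊕1⊕1⊕0⊕1⊕1⊕0⊕0 = 0
s8 (pos 8,9,10,11,12,13,14,15,24,25,26,27,28,29,30,31): 0⊕0⊕1⊕1⊕1⊕0⊕1⊕1⊕1⊕1⊕0⊕0⊕1⊕1⊕0⊕0 = 1
s16 (pos 16,17,18,19,20,21,22,23,24,25,26,27,28,29,30,31): 0⊕1⊕1⊕1⊕0⊕1⊕1⊕0⊕1⊕1⊕0⊕0⊕1⊕1⊕0⊕0 = 1
Syndrome s16…s1 = 11010 → error at position 26.
Flip position 26: 0110111001110110111011011001100 → 0110111001110110111011011101100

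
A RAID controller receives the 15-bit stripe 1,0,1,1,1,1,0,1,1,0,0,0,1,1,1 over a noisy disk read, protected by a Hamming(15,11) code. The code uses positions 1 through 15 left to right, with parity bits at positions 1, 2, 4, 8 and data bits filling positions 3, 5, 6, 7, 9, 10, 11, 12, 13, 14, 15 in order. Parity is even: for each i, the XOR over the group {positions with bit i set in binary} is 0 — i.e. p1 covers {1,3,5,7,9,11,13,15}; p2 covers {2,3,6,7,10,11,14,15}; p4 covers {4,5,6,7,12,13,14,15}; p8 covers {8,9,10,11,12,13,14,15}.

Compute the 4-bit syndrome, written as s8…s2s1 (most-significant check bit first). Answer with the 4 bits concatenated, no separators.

1000

s1 (pos 1,3,5,7,9,11,13,15): 1⊕1⊕1⊕0⊕1⊕0⊕1⊕1 = 0
s2 (pos 2,3,6,7,10,11,14,15): 0⊕1⊕1⊕0⊕0⊕0⊕1⊕1 = 0
s4 (pos 4,5,6,7,12,13,14,15): 1⊕1⊕1⊕0⊕0⊕1⊕1⊕1 = 0
s8 (pos 8,9,10,11,12,13,14,15): 1⊕1⊕0⊕0⊕0⊕1⊕1⊕1 = 1
Syndrome s8…s1 = 1000 → error at position 8.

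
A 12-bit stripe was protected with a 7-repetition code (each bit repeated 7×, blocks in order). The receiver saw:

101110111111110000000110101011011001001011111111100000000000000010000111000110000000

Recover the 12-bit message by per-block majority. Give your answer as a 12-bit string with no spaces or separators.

Block 1 (1011101): 5 ones → 1
Block 2 (1111111): 7 ones → 1
Block 3 (0000000): 0 ones → 0
Block 4 (1101010): 4 ones → 1
Block 5 (1101100): 4 ones → 1
Block 6 (1001011): 4 ones → 1
Block 7 (1111111): 7 ones → 1
Block 8 (0000000): 0 ones → 0
Block 9 (0000000): 0 ones → 0
Block 10 (0100001): 2 ones → 0
Block 11 (1100011): 4 ones → 1
Block 12 (0000000): 0 ones → 0

110111100010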